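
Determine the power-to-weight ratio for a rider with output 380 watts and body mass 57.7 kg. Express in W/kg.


P/W = 380 / 57.7 = 6.586 W/kg

6.586 W/kg


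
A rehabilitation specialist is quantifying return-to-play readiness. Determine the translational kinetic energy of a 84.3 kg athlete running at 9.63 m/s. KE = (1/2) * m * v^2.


KE = 0.5 * m * v^2
= 0.5 * 84.3 * 9.63^2
= 0.5 * 84.3 * 92.7369
= 3908.86 J

3908.86 J


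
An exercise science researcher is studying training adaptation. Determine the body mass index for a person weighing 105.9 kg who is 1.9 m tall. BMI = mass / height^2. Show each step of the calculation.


BMI = mass / height^2
= 105.9 / 1.9^2
= 105.9 / 3.61
= 29.34 kg/m^2

29.34 kg/m^2


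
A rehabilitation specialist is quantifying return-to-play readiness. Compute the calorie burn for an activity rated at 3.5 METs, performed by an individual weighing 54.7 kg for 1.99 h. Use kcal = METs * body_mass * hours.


Product of METs and mass = 3.5 * 54.7 = 191.45
Total kcal = 191.45 * 1.99 = 380.99 kcal

380.99 kcal


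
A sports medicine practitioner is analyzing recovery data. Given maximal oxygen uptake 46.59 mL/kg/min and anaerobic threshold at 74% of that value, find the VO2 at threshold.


Percentage as decimal = 0.74
VO2 at AT = 46.59 * 0.74 = 34.48 mL/kg/min

34.48 mL/kg/min


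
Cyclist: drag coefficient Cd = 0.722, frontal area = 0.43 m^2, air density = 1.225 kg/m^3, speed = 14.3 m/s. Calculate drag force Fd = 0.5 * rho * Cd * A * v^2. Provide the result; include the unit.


v^2 = 14.3^2 = 204.49
Fd = 0.5 * 1.225 * 0.722 * 0.43 * 204.49
= 38.885 N

38.885 N


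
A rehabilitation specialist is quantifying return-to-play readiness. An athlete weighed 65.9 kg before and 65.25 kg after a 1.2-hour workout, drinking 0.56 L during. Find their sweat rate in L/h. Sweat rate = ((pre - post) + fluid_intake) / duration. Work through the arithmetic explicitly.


Body mass change = 0.65 kg
Total sweat loss = 0.65 + 0.56 = 1.21 L
Rate = 1.21 / 1.2 = 1.008 L/h

1.008 L/h


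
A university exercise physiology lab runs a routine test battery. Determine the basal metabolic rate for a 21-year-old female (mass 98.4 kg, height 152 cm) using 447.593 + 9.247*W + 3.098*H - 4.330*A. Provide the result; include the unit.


BMR = 447.593 + 9.247*98.4 + 3.098*152 - 4.330*21
= 1737.46 kcal/day

1737.46 kcal/day


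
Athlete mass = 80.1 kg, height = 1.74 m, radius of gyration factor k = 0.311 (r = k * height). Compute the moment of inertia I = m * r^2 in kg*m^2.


r = k * height = 0.311 * 1.74 = 0.54114 m
r^2 = 0.54114^2 = 0.292832
I = 80.1 * 0.292832 = 23.456 kg*m^2

23.456 kg*m^2


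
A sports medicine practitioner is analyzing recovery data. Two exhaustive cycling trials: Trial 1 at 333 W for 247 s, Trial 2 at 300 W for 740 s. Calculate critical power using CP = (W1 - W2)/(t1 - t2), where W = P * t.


W1 = 333 * 247 = 82251 J
W2 = 300 * 740 = 222000 J
CP = (82251 - 222000) / (247 - 740)
= -139749 / -493
= 283.47 W

283.47 W


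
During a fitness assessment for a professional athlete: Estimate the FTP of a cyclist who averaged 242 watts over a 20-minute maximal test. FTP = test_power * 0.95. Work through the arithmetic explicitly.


FTP = 242 * 0.95 = 229.9 W

229.9 W


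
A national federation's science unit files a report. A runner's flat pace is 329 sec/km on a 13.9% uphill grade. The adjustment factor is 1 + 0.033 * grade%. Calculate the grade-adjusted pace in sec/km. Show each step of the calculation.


Factor = 1 + 0.033 * 13.9 = 1.4587
Adjusted pace = 329 * 1.4587
= 479.91 sec/km

479.91 s/km


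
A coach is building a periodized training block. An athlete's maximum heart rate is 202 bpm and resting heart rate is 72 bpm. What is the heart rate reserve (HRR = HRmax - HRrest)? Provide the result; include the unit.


HRR = HRmax - HRrest
= 202 - 72
= 130 bpm

130 bpm


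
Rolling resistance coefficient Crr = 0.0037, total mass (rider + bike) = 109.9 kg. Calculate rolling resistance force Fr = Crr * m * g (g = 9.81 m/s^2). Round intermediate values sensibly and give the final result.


Fr = Crr * m * g
= 0.0037 * 109.9 * 9.81
= 3.989 N

3.989 N


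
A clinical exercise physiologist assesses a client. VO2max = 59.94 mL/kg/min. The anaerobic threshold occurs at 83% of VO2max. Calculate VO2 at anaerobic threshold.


AT fraction = 83 / 100 = 0.83
AT VO2 = 59.94 * 0.83
= 49.75 mL/kg/min

49.75 mL/kg/min


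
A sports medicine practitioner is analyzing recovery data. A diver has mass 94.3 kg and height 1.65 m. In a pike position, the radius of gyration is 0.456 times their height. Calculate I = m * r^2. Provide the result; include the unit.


r = 0.456 * 1.65 = 0.7524 m
I = m * r^2 = 94.3 * 0.566106 = 53.384 kg*m^2

53.384 kg*m^2


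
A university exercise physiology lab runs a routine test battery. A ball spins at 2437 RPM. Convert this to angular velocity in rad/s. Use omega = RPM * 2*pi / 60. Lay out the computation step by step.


omega = 2437 * 2 * pi / 60
= 2437 * 6.28318531 / 60
= 15312.123 / 60
= 255.202 rad/s

255.202 rad/s


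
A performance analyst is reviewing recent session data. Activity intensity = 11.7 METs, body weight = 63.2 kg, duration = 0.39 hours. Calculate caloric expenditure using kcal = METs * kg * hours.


kcal = 11.7 * 63.2 * 0.39
= 739.44 * 0.39
= 288.38 kcal

288.38 kcal


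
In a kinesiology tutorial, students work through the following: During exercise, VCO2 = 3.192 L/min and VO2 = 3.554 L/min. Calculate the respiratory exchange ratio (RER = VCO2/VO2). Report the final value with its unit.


RER = VCO2 / VO2
= 3.192 / 3.554
= 0.8981

0.8981


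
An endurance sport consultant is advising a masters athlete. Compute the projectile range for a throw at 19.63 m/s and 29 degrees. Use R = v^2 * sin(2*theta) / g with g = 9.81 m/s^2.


Two times the angle = 58 degrees
sin(58) = 0.848048
R = 385.3369 * 0.848048 / 9.81 = 33.311 m

33.311 m


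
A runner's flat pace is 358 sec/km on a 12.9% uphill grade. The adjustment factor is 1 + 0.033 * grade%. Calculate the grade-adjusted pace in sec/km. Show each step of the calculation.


Factor = 1 + 0.033 * 12.9 = 1.4257
Adjusted pace = 358 * 1.4257
= 510.4 sec/km

510.4 s/km


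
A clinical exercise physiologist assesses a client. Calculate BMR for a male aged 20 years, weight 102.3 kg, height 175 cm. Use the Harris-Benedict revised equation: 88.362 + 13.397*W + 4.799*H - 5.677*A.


Substituting values:
W term = 13.397 * 102.3 = 1370.5131
H term = 4.799 * 175 = 839.825
A term = 5.677 * 20 = 113.54
BMR = 2185.16 kcal/day

2185.16 kcal/day


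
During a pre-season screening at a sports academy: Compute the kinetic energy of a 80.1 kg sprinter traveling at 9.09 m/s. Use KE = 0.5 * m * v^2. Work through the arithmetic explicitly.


Velocity squared = 82.6281
KE = 0.5 * 80.1 * 82.6281 = 3309.26 J

3309.26 J


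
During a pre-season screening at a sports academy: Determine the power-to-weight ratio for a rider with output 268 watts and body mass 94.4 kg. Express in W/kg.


P/W = 268 / 94.4 = 2.839 W/kg

2.839 W/kg


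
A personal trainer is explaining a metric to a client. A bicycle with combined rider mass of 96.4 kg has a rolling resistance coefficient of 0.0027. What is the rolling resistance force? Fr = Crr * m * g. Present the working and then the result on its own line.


Fr = 0.0027 * 96.4 * 9.81
= 0.26028 * 9.81
= 2.553 N

2.553 N


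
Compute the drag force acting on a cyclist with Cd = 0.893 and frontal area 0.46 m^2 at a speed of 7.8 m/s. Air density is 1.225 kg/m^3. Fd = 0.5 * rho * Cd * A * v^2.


Step 1: v^2 = 60.84
Step 2: Fd = 0.5 * 1.225 * 0.893 * 0.46 * 60.84
= 15.308 N

15.308 N


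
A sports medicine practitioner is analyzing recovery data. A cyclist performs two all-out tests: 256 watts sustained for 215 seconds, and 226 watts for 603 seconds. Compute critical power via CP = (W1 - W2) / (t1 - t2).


W1 = P1 * t1 = 256 * 215 = 55040 J
W2 = P2 * t2 = 226 * 603 = 136278 J
CP = (55040 - 136278) / (215 - 603)
= 209.38 W

209.38 W


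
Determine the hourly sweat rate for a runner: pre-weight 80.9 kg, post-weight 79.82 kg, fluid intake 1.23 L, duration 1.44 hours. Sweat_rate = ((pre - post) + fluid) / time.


Mass lost = 80.9 - 79.82 = 1.08 kg
Add fluid consumed: 1.08 + 1.23 = 2.31 L total sweat
Sweat rate = 2.31 / 1.44 = 1.604 L/h

1.604 L/h


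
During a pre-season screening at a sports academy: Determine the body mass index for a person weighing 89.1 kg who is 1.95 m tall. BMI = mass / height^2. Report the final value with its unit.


BMI = mass / height^2
= 89.1 / 1.95^2
= 89.1 / 3.8025
= 23.43 kg/m^2

23.43 kg/m^2


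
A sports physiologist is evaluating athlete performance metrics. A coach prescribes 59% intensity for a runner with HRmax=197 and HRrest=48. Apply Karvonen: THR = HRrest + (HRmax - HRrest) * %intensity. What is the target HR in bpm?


Heart rate reserve = 197 - 48 = 149
Intensity fraction = 59 / 100 = 0.59
THR = 48 + 149 * 0.59 = 135.91 bpm

135.91 bpm


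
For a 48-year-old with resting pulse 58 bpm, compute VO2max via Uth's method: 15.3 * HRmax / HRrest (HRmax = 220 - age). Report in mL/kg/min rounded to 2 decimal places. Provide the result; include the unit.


Step 1: HRmax = 220 - 48 = 172 bpm
Step 2: Ratio = 172 / 58 = 2.9655
Step 3: VO2max = 15.3 * 2.9655 = 45.37 mL/kg/min

45.37 mL/kg/min


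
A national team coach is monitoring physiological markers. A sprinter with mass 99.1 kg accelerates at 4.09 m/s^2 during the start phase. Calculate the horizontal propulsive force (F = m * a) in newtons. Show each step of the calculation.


F = m * a
= 99.1 * 4.09
= 405.32 N

405.32 N


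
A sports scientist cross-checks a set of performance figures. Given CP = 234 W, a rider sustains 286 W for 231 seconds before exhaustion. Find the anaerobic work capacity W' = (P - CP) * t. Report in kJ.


Excess power = 286 - 234 = 52 W
Work above CP = 52 * 231 = 12012 J
W' = 12.012 kJ

12.012 kJ


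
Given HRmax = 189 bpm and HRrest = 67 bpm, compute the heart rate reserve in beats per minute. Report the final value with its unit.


Heart rate reserve = maximum HR minus resting HR
HRR = 189 - 67 = 122 bpm

122 bpm


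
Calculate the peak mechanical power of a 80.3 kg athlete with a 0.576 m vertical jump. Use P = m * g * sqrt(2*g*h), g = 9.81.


First, sqrt(2gh) = sqrt(2 * 9.81 * 0.576)
= sqrt(11.30112) = 3.361714 m/s
Power = 80.3 * 9.81 * 3.361714 = 2648.17 W

2648.17 W


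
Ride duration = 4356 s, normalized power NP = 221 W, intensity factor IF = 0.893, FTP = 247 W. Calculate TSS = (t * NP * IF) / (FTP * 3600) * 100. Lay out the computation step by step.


Numerator = 4356 * 221 * 0.893 = 859669.668
Denominator = 247 * 3600 = 889200
TSS = 859669.668 / 889200 * 100
= 96.68

96.68 TSS


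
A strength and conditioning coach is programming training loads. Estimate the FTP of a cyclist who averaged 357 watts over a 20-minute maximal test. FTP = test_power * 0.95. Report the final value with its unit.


FTP = 357 * 0.95 = 339.15 W

339.15 W


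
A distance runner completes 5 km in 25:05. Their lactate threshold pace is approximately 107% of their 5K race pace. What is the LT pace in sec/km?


Convert to seconds: 25 min 5 s = 1505 s
Pace per km = 1505 / 5 = 301.0 s/km
LT pace = 301.0 * 1.07 = 322.07 s/km

322.07 s/km


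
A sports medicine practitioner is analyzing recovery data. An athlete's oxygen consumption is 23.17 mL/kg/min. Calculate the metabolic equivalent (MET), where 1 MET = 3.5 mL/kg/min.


MET = VO2 / 3.5
= 23.17 / 3.5
= 6.62 METs

6.62 METs


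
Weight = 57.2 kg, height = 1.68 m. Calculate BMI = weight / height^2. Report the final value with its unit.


height^2 = 1.68^2 = 2.8224
BMI = 57.2 / 2.8224 = 20.27 kg/m^2

20.27 kg/m^2


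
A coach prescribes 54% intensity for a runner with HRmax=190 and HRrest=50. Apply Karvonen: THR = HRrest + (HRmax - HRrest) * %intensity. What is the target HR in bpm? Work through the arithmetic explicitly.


Heart rate reserve = 190 - 50 = 140
Intensity fraction = 54 / 100 = 0.54
THR = 50 + 140 * 0.54 = 125.6 bpm

125.6 bpm


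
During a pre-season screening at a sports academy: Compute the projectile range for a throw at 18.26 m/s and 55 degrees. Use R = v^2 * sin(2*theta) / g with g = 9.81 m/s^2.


Two times the angle = 110 degrees
sin(110) = 0.939693
R = 333.4276 * 0.939693 / 9.81 = 31.939 m

31.939 m


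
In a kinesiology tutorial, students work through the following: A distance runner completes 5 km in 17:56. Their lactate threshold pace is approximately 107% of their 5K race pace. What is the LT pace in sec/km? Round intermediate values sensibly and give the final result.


Convert to seconds: 17 min 56 s = 1076 s
Pace per km = 1076 / 5 = 215.2 s/km
LT pace = 215.2 * 1.07 = 230.26 s/km

230.26 s/km


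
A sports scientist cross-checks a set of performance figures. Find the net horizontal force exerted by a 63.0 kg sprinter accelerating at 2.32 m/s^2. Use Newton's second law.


Newton's second law: F = m * a
F = 63.0 * 2.32 = 146.16 N

146.16 N


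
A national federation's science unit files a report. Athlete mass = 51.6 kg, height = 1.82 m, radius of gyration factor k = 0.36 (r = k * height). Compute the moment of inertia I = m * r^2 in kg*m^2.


r = k * height = 0.36 * 1.82 = 0.6552 m
r^2 = 0.6552^2 = 0.429287
I = 51.6 * 0.429287 = 22.151 kg*m^2

22.151 kg*m^2


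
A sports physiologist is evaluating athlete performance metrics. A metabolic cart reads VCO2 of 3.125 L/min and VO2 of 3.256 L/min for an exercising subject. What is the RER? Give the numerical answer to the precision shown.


RER = VCO2 / VO2 = 3.125 / 3.256 = 0.9598

0.9598


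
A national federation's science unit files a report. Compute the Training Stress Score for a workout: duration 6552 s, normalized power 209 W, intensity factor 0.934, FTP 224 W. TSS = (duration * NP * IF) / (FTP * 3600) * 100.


Product = 6552 * 209 * 0.934 = 1278989.712
Base = 224 * 3600 = 806400
TSS = 1278989.712 / 806400 * 100 = 158.6

158.6 TSS


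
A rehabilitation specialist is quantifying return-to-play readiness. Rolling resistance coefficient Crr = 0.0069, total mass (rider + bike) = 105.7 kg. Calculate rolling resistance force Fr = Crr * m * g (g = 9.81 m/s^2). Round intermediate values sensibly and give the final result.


Fr = Crr * m * g
= 0.0069 * 105.7 * 9.81
= 7.155 N

7.155 N


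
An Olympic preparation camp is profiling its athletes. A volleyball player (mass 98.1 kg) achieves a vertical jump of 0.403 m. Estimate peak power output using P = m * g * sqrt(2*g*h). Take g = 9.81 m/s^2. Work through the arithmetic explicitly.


2 * g * h = 2 * 9.81 * 0.403 = 7.90686
sqrt(7.90686) = 2.811914 m/s
P = 98.1 * 9.81 * 2.811914 = 2706.08 W

2706.08 W


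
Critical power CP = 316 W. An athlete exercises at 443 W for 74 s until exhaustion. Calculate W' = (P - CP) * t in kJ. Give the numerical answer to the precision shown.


P - CP = 443 - 316 = 127 W
W' = 127 * 74 = 9398 J
= 9398 / 1000 = 9.398 kJ

9.398 kJ


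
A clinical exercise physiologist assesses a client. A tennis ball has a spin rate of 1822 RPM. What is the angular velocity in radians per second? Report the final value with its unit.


Convert RPM to rad/s: multiply by 2*pi and divide by 60
omega = 1822 * 2 * pi / 60
= 190.799 rad/s

190.799 rad/s


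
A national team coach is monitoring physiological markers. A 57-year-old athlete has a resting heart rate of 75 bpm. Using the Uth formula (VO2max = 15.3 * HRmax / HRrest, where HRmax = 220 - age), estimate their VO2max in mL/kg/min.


HRmax = 220 - 57 = 163 bpm
Ratio = HRmax / HRrest = 163 / 75 = 2.1733
VO2max = 15.3 * 2.1733 = 33.25 mL/kg/min

33.25 mL/kg/min


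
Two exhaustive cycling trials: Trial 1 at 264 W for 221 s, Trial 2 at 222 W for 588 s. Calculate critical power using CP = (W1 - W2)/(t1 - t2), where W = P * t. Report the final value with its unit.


W1 = 264 * 221 = 58344 J
W2 = 222 * 588 = 130536 J
CP = (58344 - 130536) / (221 - 588)
= -72192 / -367
= 196.71 W

196.71 W


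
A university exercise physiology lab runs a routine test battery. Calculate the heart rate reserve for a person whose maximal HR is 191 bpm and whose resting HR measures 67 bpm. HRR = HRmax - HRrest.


HRmax = 191 bpm
HRrest = 67 bpm
HRR = 191 - 67 = 124 bpm

124 bpm


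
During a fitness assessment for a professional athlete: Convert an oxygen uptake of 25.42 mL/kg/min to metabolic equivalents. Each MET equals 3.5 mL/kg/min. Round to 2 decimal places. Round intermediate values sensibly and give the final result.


One MET = 3.5 mL/kg/min
Number of METs = 25.42 / 3.5
= 7.26 METs

7.26 METs


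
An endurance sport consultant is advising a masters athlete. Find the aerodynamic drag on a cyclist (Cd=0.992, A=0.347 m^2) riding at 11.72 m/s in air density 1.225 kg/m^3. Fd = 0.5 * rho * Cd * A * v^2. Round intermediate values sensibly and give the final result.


Fd = 0.5 * 1.225 * 0.992 * 0.347 * 11.72^2
= 0.5 * 1.225 * 0.992 * 0.347 * 137.3584
= 28.96 N

28.96 N


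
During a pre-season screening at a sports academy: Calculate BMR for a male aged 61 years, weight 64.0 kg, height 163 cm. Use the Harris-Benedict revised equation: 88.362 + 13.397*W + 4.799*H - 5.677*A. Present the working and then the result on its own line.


Substituting values:
W term = 13.397 * 64.0 = 857.408
H term = 4.799 * 163 = 782.237
A term = 5.677 * 61 = 346.297
BMR = 1381.71 kcal/day

1381.71 kcal/day


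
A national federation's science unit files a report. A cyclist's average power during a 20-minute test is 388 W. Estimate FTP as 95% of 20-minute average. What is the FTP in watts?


FTP = 20-min power * 0.95
= 388 * 0.95
= 368.6 W

368.6 W


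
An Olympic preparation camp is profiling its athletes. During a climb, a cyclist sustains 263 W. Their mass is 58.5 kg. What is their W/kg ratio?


Power-to-weight = 263 W / 58.5 kg
= 4.496 W/kg

4.496 W/kg


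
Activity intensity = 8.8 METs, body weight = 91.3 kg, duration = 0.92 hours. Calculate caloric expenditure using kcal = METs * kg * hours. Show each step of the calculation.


kcal = 8.8 * 91.3 * 0.92
= 803.44 * 0.92
= 739.16 kcal

739.16 kcal


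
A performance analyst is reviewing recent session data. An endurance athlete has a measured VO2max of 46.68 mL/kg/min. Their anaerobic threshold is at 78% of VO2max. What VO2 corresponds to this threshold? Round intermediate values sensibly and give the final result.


Anaerobic threshold VO2 = VO2max * 78%
= 46.68 * 0.78
= 36.41 mL/kg/min

36.41 mL/kg/min


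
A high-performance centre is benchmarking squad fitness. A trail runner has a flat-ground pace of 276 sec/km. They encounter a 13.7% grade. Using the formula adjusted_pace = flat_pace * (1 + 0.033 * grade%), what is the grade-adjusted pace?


Grade factor = 1 + 0.033 * 13.7 = 1.4521
Adjusted = 276 * 1.4521 = 400.78 sec/km

400.78 s/km


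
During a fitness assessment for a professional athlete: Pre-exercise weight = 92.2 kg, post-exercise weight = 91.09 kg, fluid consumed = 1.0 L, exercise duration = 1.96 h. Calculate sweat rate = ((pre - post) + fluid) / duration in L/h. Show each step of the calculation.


Weight loss = 92.2 - 91.09 = 1.11 kg (approx L)
Total sweat = 1.11 + 1.0 = 2.11 L
Sweat rate = 2.11 / 1.96 = 1.077 L/h

1.077 L/h


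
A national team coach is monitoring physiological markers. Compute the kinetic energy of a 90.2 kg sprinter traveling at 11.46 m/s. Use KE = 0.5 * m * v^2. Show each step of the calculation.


Velocity squared = 131.3316
KE = 0.5 * 90.2 * 131.3316 = 5923.06 J

5923.06 J


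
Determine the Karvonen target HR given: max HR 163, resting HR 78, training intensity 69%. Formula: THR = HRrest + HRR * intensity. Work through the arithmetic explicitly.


HRR = HRmax - HRrest = 163 - 78 = 85
THR = 78 + 85 * 0.69
= 136.65 bpm

136.65 bpm


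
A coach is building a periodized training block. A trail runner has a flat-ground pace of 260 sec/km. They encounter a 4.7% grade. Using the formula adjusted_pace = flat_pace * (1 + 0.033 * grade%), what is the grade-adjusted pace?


Grade factor = 1 + 0.033 * 4.7 = 1.1551
Adjusted = 260 * 1.1551 = 300.33 sec/km

300.33 s/km


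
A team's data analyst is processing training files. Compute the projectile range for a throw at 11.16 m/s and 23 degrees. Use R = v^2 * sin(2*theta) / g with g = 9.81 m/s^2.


Two times the angle = 46 degrees
sin(46) = 0.71934
R = 124.5456 * 0.71934 / 9.81 = 9.133 m

9.133 m


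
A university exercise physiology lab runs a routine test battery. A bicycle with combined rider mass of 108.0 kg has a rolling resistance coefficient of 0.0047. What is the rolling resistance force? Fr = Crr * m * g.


Fr = 0.0047 * 108.0 * 9.81
= 0.5076 * 9.81
= 4.98 N

4.98 N


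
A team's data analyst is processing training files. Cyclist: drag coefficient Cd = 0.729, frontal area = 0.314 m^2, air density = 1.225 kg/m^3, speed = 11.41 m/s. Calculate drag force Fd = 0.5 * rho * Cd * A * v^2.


v^2 = 11.41^2 = 130.1881
Fd = 0.5 * 1.225 * 0.729 * 0.314 * 130.1881
= 18.253 N

18.253 N


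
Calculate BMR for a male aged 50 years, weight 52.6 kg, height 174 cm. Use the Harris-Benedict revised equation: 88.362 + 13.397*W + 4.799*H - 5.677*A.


Substituting values:
W term = 13.397 * 52.6 = 704.6822
H term = 4.799 * 174 = 835.026
A term = 5.677 * 50 = 283.85
BMR = 1344.22 kcal/day

1344.22 kcal/day


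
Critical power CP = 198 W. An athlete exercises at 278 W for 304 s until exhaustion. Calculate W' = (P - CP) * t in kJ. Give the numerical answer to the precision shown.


P - CP = 278 - 198 = 80 W
W' = 80 * 304 = 24320 J
= 24320 / 1000 = 24.32 kJ

24.32 kJ


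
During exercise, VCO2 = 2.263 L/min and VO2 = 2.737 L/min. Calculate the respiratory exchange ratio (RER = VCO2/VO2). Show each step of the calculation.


RER = VCO2 / VO2
= 2.263 / 2.737
= 0.8268

0.8268


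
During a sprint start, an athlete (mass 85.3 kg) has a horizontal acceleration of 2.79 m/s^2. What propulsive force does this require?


Propulsive force = mass * acceleration
= 85.3 kg * 2.79 m/s^2
= 237.99 N

237.99 N


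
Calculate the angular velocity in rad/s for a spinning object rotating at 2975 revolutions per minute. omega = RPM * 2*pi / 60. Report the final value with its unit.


omega = RPM * 2*pi / 60
= 2975 * 6.28318531 / 60
= 311.541 rad/s

311.541 rad/s


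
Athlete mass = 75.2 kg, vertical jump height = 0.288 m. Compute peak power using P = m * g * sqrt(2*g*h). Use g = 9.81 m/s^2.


sqrt(2 * 9.81 * 0.288) = sqrt(5.65056) = 2.377091 m/s
P = 75.2 * 9.81 * 2.377091
= 1753.61 W

1753.61 W


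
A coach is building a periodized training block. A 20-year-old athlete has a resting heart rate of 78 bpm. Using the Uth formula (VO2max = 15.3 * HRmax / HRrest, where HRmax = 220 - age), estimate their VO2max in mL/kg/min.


HRmax = 220 - 20 = 200 bpm
Ratio = HRmax / HRrest = 200 / 78 = 2.5641
VO2max = 15.3 * 2.5641 = 39.23 mL/kg/min

39.23 mL/kg/min


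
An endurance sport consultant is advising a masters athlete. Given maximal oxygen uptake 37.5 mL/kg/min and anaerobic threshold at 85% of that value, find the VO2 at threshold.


Percentage as decimal = 0.85
VO2 at AT = 37.5 * 0.85 = 31.88 mL/kg/min

31.88 mL/kg/min


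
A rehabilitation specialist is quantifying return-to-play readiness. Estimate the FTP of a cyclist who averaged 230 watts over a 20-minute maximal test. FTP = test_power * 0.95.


FTP = 230 * 0.95 = 218.5 W

218.5 W


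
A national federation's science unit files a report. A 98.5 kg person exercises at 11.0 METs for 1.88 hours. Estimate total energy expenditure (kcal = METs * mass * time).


Energy = METs * mass(kg) * time(h)
= 11.0 * 98.5 * 1.88
= 2036.98 kcal

2036.98 kcal


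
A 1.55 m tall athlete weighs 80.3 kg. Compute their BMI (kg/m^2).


height^2 = 2.4025 m^2
BMI = 80.3 / 2.4025 = 33.42 kg/m^2

33.42 kg/m^2


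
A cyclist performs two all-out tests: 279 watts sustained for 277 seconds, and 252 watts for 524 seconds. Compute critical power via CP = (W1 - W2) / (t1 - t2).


W1 = P1 * t1 = 279 * 277 = 77283 J
W2 = P2 * t2 = 252 * 524 = 132048 J
CP = (77283 - 132048) / (277 - 524)
= 221.72 W

221.72 W


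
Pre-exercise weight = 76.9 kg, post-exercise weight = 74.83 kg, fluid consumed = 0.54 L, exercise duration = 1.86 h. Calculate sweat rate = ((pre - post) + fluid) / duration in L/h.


Weight loss = 76.9 - 74.83 = 2.07 kg (approx L)
Total sweat = 2.07 + 0.54 = 2.61 L
Sweat rate = 2.61 / 1.86 = 1.403 L/h

1.403 L/h


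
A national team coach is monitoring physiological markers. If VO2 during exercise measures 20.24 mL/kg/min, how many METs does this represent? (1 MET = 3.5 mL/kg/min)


METs = VO2 / 3.5 = 20.24 / 3.5 = 5.78

5.78 METs


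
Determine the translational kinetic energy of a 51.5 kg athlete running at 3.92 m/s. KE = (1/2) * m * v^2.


KE = 0.5 * m * v^2
= 0.5 * 51.5 * 3.92^2
= 0.5 * 51.5 * 15.3664
= 395.68 J

395.68 J


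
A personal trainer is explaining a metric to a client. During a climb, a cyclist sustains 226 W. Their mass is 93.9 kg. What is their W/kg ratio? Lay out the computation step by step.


Power-to-weight = 226 W / 93.9 kg
= 2.407 W/kg

2.407 W/kg


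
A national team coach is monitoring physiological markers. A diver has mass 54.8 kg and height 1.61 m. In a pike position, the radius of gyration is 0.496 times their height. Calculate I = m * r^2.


r = 0.496 * 1.61 = 0.79856 m
I = m * r^2 = 54.8 * 0.637698 = 34.946 kg*m^2

34.946 kg*m^2


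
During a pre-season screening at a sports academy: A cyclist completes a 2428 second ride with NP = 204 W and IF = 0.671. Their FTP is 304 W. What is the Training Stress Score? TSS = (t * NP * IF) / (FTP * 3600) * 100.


t * NP * IF = 2428 * 204 * 0.671 = 332354.352
FTP * 3600 = 1094400
TSS = (332354.352 / 1094400) * 100 = 30.37

30.37 TSS


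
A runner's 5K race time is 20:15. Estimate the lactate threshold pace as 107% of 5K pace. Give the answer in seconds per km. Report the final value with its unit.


Total race time = 20*60 + 15 = 1215 seconds
5K pace = 1215 / 5 = 243.0 sec/km
LT pace = 243.0 * 1.07 = 260.01 sec/km

260.01 s/km


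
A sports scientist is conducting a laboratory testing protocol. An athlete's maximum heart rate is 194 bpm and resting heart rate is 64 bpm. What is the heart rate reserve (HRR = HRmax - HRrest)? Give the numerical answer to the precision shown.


HRR = HRmax - HRrest
= 194 - 64
= 130 bpm

130 bpm


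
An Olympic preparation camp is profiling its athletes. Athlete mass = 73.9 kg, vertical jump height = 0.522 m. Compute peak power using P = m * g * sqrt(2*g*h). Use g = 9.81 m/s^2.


sqrt(2 * 9.81 * 0.522) = sqrt(10.24164) = 3.200256 m/s
P = 73.9 * 9.81 * 3.200256
= 2320.05 W

2320.05 W


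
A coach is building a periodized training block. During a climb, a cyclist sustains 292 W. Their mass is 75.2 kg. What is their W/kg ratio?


Power-to-weight = 292 W / 75.2 kg
= 3.883 W/kg

3.883 W/kg


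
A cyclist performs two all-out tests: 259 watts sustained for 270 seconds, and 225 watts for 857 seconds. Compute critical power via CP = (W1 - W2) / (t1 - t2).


W1 = P1 * t1 = 259 * 270 = 69930 J
W2 = P2 * t2 = 225 * 857 = 192825 J
CP = (69930 - 192825) / (270 - 857)
= 209.36 W

209.36 W


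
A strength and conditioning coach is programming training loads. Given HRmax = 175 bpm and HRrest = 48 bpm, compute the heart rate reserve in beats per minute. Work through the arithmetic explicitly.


Heart rate reserve = maximum HR minus resting HR
HRR = 175 - 48 = 127 bpm

127 bpm


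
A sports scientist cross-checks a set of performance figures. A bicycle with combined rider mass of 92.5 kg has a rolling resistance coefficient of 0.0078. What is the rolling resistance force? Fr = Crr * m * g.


Fr = 0.0078 * 92.5 * 9.81
= 0.7215 * 9.81
= 7.078 N

7.078 N


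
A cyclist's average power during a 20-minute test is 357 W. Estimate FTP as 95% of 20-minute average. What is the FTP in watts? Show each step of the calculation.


FTP = 20-min power * 0.95
= 357 * 0.95
= 339.15 W

339.15 W


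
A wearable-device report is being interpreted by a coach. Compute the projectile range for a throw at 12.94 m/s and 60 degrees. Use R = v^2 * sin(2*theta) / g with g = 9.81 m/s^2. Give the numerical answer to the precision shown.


Two times the angle = 120 degrees
sin(120) = 0.866025
R = 167.4436 * 0.866025 / 9.81 = 14.782 m

14.782 m


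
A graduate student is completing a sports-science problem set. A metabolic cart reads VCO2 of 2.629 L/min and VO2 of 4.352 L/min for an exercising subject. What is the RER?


RER = VCO2 / VO2 = 2.629 / 4.352 = 0.6041

0.6041


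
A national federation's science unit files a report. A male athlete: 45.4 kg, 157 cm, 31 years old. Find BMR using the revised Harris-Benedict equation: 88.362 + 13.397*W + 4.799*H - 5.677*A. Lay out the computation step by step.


Intercept = 88.362
Weight contribution = 13.397 * 45.4 = 608.2238
Height contribution = 4.799 * 157 = 753.443
Age contribution = 5.677 * 31 = 175.987
BMR = 88.362 + 608.2238 + 753.443 - 175.987
= 1274.04 kcal/day

1274.04 kcal/day


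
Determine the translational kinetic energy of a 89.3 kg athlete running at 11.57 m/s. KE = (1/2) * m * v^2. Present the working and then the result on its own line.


KE = 0.5 * m * v^2
= 0.5 * 89.3 * 11.57^2
= 0.5 * 89.3 * 133.8649
= 5977.07 J

5977.07 J


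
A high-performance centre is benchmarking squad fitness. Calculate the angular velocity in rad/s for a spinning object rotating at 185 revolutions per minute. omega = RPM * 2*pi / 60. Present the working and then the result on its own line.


omega = RPM * 2*pi / 60
= 185 * 6.28318531 / 60
= 19.373 rad/s

19.373 rad/s


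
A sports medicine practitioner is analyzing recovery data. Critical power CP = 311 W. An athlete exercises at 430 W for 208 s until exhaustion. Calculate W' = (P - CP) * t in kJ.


P - CP = 430 - 311 = 119 W
W' = 119 * 208 = 24752 J
= 24752 / 1000 = 24.752 kJ

24.752 kJ


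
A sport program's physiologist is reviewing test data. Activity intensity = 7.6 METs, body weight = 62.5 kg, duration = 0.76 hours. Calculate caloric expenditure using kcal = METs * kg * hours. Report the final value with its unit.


kcal = 7.6 * 62.5 * 0.76
= 475.0 * 0.76
= 361.0 kcal

361.0 kcal


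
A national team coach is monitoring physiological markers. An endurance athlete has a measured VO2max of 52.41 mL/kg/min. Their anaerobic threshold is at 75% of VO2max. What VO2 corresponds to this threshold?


Anaerobic threshold VO2 = VO2max * 75%
= 52.41 * 0.75
= 39.31 mL/kg/min

39.31 mL/kg/min


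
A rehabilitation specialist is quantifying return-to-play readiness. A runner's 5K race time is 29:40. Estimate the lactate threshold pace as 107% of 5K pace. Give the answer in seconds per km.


Total race time = 29*60 + 40 = 1780 seconds
5K pace = 1780 / 5 = 356.0 sec/km
LT pace = 356.0 * 1.07 = 380.92 sec/km

380.92 s/km


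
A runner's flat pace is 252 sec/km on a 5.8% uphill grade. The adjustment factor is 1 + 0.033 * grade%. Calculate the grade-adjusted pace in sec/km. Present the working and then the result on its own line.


Factor = 1 + 0.033 * 5.8 = 1.1914
Adjusted pace = 252 * 1.1914
= 300.23 sec/km

300.23 s/km


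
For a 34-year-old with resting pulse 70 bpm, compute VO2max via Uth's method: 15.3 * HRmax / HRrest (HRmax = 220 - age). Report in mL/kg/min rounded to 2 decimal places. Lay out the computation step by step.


Step 1: HRmax = 220 - 34 = 186 bpm
Step 2: Ratio = 186 / 70 = 2.6571
Step 3: VO2max = 15.3 * 2.6571 = 40.65 mL/kg/min

40.65 mL/kg/min


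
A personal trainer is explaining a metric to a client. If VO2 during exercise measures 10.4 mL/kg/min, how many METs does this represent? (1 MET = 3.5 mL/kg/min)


METs = VO2 / 3.5 = 10.4 / 3.5 = 2.97

2.97 METs


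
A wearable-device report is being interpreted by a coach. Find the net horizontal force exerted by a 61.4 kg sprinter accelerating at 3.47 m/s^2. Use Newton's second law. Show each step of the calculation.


Newton's second law: F = m * a
F = 61.4 * 3.47 = 213.06 N

213.06 N


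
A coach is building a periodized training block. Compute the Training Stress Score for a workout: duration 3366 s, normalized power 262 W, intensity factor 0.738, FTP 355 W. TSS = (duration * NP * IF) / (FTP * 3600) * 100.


Product = 3366 * 262 * 0.738 = 650836.296
Base = 355 * 3600 = 1278000
TSS = 650836.296 / 1278000 * 100 = 50.93

50.93 TSS


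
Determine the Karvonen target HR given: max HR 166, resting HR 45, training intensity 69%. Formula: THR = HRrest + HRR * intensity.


HRR = HRmax - HRrest = 166 - 45 = 121
THR = 45 + 121 * 0.69
= 128.49 bpm

128.49 bpm


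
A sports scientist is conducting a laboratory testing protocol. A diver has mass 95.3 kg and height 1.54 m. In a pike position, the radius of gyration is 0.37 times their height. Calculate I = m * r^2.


r = 0.37 * 1.54 = 0.5698 m
I = m * r^2 = 95.3 * 0.324672 = 30.941 kg*m^2

30.941 kg*m^2


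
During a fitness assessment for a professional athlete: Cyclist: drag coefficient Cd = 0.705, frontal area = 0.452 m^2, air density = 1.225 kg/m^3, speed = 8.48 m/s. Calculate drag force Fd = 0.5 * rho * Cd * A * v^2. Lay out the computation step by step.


v^2 = 8.48^2 = 71.9104
Fd = 0.5 * 1.225 * 0.705 * 0.452 * 71.9104
= 14.035 N

14.035 N


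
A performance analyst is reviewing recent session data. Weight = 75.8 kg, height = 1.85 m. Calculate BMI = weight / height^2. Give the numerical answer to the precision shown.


height^2 = 1.85^2 = 3.4225
BMI = 75.8 / 3.4225 = 22.15 kg/m^2

22.15 kg/m^2


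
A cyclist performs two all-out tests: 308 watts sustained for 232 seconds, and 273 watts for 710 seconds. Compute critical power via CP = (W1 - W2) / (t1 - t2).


W1 = P1 * t1 = 308 * 232 = 71456 J
W2 = P2 * t2 = 273 * 710 = 193830 J
CP = (71456 - 193830) / (232 - 710)
= 256.01 W

256.01 W


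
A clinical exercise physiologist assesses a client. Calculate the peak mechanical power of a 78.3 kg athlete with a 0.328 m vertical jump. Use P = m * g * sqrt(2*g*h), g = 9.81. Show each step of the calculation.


First, sqrt(2gh) = sqrt(2 * 9.81 * 0.328)
= sqrt(6.43536) = 2.536801 m/s
Power = 78.3 * 9.81 * 2.536801 = 1948.58 W

1948.58 W


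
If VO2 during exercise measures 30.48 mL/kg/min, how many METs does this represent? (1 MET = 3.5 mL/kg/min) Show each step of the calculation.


METs = VO2 / 3.5 = 30.48 / 3.5 = 8.71

8.71 METs


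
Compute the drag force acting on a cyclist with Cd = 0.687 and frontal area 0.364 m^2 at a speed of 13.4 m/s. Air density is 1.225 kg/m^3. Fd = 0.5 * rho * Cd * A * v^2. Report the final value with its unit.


Step 1: v^2 = 179.56
Step 2: Fd = 0.5 * 1.225 * 0.687 * 0.364 * 179.56
= 27.503 N

27.503 N


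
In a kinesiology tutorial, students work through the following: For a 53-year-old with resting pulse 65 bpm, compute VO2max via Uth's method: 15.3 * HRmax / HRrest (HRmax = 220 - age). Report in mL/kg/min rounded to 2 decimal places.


Step 1: HRmax = 220 - 53 = 167 bpm
Step 2: Ratio = 167 / 65 = 2.5692
Step 3: VO2max = 15.3 * 2.5692 = 39.31 mL/kg/min

39.31 mL/kg/min


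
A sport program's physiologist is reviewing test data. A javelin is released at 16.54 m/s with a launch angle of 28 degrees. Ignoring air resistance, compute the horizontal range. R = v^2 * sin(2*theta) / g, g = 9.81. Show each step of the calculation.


Launch speed squared = 273.5716
sin(2 * 28 deg) = 0.829038
Range = 273.5716 * 0.829038 / 9.81
= 23.119 m

23.119 m


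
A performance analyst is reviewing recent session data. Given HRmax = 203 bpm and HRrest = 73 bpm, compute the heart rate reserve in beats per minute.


Heart rate reserve = maximum HR minus resting HR
HRR = 203 - 73 = 130 bpm

130 bpm


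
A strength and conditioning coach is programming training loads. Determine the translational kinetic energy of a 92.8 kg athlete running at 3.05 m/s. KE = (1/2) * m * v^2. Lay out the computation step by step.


KE = 0.5 * m * v^2
= 0.5 * 92.8 * 3.05^2
= 0.5 * 92.8 * 9.3025
= 431.64 J

431.64 J


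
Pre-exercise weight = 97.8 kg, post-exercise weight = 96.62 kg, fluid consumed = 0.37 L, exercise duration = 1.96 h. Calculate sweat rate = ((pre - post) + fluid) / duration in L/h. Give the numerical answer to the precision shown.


Weight loss = 97.8 - 96.62 = 1.18 kg (approx L)
Total sweat = 1.18 + 0.37 = 1.55 L
Sweat rate = 1.55 / 1.96 = 0.791 L/h

0.791 L/h


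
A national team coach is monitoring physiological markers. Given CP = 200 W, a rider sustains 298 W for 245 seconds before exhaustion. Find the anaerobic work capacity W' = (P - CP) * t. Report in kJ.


Excess power = 298 - 200 = 98 W
Work above CP = 98 * 245 = 24010 J
W' = 24.01 kJ

24.01 kJ


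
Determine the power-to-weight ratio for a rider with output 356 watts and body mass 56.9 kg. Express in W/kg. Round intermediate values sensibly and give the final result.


P/W = 356 / 56.9 = 6.257 W/kg

6.257 W/kg


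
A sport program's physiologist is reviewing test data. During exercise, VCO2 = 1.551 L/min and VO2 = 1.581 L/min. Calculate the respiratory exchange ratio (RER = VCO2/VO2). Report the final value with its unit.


RER = VCO2 / VO2
= 1.551 / 1.581
= 0.981

0.981


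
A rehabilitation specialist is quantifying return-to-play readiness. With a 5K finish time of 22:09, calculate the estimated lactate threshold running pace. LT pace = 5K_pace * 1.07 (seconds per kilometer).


Race duration = 1329 s for 5 km
Average pace = 1329 / 5 = 265.8 s/km
LT pace = 265.8 * 1.07
= 284.41 s/km

284.41 s/km


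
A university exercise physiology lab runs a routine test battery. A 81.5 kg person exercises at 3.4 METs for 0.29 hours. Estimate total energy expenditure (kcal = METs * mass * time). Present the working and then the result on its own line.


Energy = METs * mass(kg) * time(h)
= 3.4 * 81.5 * 0.29
= 80.36 kcal

80.36 kcal


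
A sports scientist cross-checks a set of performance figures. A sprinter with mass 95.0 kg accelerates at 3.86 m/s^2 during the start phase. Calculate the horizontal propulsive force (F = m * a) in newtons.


F = m * a
= 95.0 * 3.86
= 366.7 N

366.7 N


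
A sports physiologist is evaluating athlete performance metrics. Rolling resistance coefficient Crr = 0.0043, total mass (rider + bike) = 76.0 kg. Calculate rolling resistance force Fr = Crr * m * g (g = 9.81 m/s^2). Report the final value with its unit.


Fr = Crr * m * g
= 0.0043 * 76.0 * 9.81
= 3.206 N

3.206 N


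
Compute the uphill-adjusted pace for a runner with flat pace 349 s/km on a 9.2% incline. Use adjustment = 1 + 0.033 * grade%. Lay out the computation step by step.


Adjustment factor = 1 + 0.033 * 9.2 = 1.3036
Grade-adjusted pace = 349 * 1.3036 = 454.96 s/km

454.96 s/km


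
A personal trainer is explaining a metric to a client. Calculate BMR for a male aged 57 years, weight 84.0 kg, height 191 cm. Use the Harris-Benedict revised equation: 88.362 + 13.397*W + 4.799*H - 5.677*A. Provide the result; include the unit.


Substituting values:
W term = 13.397 * 84.0 = 1125.348
H term = 4.799 * 191 = 916.609
A term = 5.677 * 57 = 323.589
BMR = 1806.73 kcal/day

1806.73 kcal/day


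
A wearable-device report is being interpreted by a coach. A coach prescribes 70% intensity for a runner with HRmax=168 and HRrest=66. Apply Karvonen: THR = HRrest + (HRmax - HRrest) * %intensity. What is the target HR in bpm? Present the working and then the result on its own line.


Heart rate reserve = 168 - 66 = 102
Intensity fraction = 70 / 100 = 0.7
THR = 66 + 102 * 0.7 = 137.4 bpm

137.4 bpm


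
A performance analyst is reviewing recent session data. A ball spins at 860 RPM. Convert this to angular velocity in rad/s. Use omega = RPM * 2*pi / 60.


omega = 860 * 2 * pi / 60
= 860 * 6.28318531 / 60
= 5403.539 / 60
= 90.059 rad/s

90.059 rad/s
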